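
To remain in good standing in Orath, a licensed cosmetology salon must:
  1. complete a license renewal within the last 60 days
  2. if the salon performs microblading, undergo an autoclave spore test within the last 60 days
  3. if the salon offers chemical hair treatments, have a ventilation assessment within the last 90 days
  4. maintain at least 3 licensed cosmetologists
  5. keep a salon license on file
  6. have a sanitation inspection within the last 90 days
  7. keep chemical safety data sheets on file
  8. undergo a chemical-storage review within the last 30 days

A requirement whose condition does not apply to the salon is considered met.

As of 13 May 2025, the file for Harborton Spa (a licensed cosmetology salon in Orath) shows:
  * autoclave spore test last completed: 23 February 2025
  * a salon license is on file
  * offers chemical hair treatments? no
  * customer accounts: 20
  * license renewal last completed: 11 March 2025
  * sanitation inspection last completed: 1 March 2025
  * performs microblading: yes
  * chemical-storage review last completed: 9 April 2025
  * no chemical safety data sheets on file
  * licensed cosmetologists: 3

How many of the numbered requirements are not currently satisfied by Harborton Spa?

1. license renewal 63 days ago vs limit 60 → not met
2. condition 'performs microblading' holds; autoclave spore test 79 days ago vs limit 60 → not met
3. condition 'offers chemical hair treatments' does not hold → requirement n/a → met
4. licensed cosmetologists 3 ≥ 3 → met
5. salon license present → met
6. sanitation inspection 73 days ago vs limit 90 → met
7. chemical safety data sheets absent → not met
8. chemical-storage review 34 days ago vs limit 30 → not met
Not met: 4 of 8

4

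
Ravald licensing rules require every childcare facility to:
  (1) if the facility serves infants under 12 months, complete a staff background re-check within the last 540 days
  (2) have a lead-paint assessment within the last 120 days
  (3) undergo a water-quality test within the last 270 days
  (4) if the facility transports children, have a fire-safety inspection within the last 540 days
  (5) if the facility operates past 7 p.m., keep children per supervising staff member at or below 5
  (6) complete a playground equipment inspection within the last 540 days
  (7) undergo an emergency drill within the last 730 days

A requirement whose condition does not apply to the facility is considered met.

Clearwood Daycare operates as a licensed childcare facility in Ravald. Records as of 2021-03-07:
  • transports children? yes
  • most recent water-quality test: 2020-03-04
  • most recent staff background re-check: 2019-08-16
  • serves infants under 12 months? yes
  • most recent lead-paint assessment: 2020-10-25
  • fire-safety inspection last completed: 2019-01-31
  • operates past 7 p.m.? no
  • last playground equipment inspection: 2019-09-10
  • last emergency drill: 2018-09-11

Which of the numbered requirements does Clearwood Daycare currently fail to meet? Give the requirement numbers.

1. condition 'serves infants under 12 months' holds; staff background re-check 569 days ago vs limit 540 → not met
2. lead-paint assessment 133 days ago vs limit 120 → not met
3. water-quality test 368 days ago vs limit 270 → not met
4. condition 'transports children' holds; fire-safety inspection 766 days ago vs limit 540 → not met
5. condition 'operates past 7 p.m.' does not hold → requirement n/a → met
6. playground equipment inspection 544 days ago vs limit 540 → not met
7. emergency drill 908 days ago vs limit 730 → not met
Not met: 1, 2, 3, 4, 6, 7

1, 2, 3, 4, 6, 7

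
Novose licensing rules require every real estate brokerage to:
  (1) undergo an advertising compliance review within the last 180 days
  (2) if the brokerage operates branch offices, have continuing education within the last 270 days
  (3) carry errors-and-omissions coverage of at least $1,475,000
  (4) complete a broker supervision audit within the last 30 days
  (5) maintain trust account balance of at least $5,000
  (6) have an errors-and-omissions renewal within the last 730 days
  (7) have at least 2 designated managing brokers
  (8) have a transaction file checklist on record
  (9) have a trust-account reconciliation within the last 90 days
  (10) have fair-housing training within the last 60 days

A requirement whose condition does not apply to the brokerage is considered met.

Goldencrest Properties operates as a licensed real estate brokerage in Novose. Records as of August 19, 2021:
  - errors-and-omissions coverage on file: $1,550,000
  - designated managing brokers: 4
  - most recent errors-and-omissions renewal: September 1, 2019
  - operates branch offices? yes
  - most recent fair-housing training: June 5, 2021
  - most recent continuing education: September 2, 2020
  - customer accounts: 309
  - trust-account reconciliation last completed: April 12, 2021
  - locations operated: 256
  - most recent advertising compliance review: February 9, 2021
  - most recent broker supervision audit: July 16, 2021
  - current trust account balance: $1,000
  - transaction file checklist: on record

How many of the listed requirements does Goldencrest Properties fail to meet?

1. advertising compliance review 191 days ago vs limit 180 → not met
2. condition 'operates branch offices' holds; continuing education 351 days ago vs limit 270 → not met
3. errors-and-omissions coverage $1,550,000 ≥ $1,475,000 → met
4. broker supervision audit 34 days ago vs limit 30 → not met
5. trust account balance $1,000 < $5,000 → not met
6. errors-and-omissions renewal 718 days ago vs limit 730 → met
7. designated managing brokers 4 ≥ 2 → met
8. transaction file checklist present → met
9. trust-account reconciliation 129 days ago vs limit 90 → not met
10. fair-housing training 75 days ago vs limit 60 → not met
Not met: 6 of 10

6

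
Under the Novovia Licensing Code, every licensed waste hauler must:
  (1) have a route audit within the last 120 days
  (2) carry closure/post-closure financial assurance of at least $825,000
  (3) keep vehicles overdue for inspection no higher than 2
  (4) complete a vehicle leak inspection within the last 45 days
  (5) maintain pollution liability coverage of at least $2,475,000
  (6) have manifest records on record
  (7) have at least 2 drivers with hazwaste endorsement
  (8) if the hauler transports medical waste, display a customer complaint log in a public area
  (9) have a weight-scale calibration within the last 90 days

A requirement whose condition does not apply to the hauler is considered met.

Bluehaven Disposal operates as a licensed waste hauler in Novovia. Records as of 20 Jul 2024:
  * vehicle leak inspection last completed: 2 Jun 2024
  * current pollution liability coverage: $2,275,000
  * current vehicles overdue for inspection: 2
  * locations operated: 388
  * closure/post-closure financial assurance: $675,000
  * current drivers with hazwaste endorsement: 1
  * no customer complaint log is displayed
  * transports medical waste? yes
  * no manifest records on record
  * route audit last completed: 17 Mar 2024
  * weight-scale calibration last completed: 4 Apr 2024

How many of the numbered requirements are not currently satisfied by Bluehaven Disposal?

1. route audit 125 days ago vs limit 120 → not met
2. closure/post-closure financial assurance $675,000 < $825,000 → not met
3. vehicles overdue for inspection 2 ≤ 2 → met
4. vehicle leak inspection 48 days ago vs limit 45 → not met
5. pollution liability coverage $2,275,000 < $2,475,000 → not met
6. manifest records absent → not met
7. drivers with hazwaste endorsement 1 < 2 → not met
8. condition 'transports medical waste' holds; customer complaint log absent → not met
9. weight-scale calibration 107 days ago vs limit 90 → not met
Not met: 8 of 9

8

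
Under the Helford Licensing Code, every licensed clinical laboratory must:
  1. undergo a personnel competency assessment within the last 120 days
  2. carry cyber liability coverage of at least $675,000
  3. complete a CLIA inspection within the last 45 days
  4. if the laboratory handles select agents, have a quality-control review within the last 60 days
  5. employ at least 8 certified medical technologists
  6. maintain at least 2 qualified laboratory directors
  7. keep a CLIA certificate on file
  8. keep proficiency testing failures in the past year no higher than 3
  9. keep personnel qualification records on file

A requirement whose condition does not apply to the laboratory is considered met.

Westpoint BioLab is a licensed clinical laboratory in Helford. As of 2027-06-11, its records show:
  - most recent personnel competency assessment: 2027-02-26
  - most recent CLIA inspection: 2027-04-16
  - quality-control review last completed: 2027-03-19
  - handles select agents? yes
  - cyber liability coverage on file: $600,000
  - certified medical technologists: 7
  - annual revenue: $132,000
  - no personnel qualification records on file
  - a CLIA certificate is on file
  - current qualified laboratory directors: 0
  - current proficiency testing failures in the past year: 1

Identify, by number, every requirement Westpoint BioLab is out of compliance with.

1. personnel competency assessment 105 days ago vs limit 120 → met
2. cyber liability coverage $600,000 < $675,000 → not met
3. CLIA inspection 56 days ago vs limit 45 → not met
4. condition 'handles select agents' holds; quality-control review 84 days ago vs limit 60 → not met
5. certified medical technologists 7 < 8 → not met
6. qualified laboratory directors 0 < 2 → not met
7. CLIA certificate present → met
8. proficiency testing failures in the past year 1 ≤ 3 → met
9. personnel qualification records absent → not met
Not met: 2, 3, 4, 5, 6, 9

2, 3, 4, 5, 6, 9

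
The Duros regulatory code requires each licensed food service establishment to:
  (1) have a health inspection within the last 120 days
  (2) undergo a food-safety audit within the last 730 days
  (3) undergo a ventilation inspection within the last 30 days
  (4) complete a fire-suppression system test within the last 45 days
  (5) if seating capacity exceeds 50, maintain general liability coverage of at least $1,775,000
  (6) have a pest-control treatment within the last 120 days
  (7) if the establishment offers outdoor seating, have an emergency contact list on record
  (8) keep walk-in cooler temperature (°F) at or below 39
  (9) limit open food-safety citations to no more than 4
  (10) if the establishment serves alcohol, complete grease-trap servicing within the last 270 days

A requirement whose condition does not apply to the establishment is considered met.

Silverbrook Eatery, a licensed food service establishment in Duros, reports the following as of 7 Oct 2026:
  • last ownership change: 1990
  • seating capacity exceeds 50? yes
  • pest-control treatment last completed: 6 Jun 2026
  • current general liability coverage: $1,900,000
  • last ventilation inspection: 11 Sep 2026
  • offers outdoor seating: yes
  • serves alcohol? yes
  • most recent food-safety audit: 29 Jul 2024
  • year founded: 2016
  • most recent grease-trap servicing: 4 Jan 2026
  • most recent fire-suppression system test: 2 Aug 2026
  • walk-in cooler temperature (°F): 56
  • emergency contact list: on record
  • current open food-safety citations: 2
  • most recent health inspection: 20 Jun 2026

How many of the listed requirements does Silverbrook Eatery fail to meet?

1. health inspection 109 days ago vs limit 120 → met
2. food-safety audit 800 days ago vs limit 730 → not met
3. ventilation inspection 26 days ago vs limit 30 → met
4. fire-suppression system test 66 days ago vs limit 45 → not met
5. condition 'seating capacity exceeds 50' holds; general liability coverage $1,900,000 ≥ $1,775,000 → met
6. pest-control treatment 123 days ago vs limit 120 → not met
7. condition 'offers outdoor seating' holds; emergency contact list present → met
8. walk-in cooler temperature (°F) 56 > 39 → not met
9. open food-safety citations 2 ≤ 4 → met
10. condition 'serves alcohol' holds; grease-trap servicing 276 days ago vs limit 270 → not met
Not met: 5 of 10

5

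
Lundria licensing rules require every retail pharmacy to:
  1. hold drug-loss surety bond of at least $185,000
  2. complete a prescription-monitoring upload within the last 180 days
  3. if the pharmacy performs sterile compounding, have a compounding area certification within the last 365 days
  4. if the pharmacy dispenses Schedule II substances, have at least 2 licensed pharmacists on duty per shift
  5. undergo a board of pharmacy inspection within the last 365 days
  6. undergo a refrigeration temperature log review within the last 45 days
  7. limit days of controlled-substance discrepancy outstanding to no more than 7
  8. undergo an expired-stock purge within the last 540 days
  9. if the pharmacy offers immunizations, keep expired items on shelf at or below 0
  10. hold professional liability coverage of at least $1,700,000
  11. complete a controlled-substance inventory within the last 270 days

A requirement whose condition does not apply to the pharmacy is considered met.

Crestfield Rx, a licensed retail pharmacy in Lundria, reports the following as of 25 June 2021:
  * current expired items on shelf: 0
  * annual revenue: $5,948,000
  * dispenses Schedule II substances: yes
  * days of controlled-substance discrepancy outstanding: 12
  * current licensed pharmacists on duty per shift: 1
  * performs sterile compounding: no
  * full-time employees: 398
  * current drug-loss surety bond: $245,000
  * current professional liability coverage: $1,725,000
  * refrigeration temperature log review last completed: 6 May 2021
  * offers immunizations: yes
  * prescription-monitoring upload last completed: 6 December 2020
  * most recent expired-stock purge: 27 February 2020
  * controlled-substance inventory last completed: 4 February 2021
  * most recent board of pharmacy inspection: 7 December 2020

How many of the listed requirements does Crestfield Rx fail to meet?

1. drug-loss surety bond $245,000 ≥ $185,000 → met
2. prescription-monitoring upload 201 days ago vs limit 180 → not met
3. condition 'performs sterile compounding' does not hold → requirement n/a → met
4. condition 'dispenses Schedule II substances' holds; licensed pharmacists on duty per shift 1 < 2 → not met
5. board of pharmacy inspection 200 days ago vs limit 365 → met
6. refrigeration temperature log review 50 days ago vs limit 45 → not met
7. days of controlled-substance discrepancy outstanding 12 > 7 → not met
8. expired-stock purge 484 days ago vs limit 540 → met
9. condition 'offers immunizations' holds; expired items on shelf 0 ≤ 0 → met
10. professional liability coverage $1,725,000 ≥ $1,700,000 → met
11. controlled-substance inventory 141 days ago vs limit 270 → met
Not met: 4 of 11

4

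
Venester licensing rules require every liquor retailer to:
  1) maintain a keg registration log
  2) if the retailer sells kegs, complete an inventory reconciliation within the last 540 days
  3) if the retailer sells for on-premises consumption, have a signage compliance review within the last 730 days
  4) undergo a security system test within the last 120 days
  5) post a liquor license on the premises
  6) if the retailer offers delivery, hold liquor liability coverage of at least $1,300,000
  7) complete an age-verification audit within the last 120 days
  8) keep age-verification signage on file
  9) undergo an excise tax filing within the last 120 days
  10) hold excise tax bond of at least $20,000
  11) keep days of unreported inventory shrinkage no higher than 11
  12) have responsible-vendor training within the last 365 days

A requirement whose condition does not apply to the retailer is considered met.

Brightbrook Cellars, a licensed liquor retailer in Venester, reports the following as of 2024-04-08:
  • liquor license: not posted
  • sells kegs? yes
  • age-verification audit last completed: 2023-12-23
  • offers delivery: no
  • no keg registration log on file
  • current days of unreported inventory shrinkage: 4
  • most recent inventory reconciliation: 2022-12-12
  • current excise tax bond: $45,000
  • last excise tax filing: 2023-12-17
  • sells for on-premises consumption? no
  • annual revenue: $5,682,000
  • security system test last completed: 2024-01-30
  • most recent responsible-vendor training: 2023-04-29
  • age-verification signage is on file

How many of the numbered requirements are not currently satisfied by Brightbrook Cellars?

1. keg registration log absent → not met
2. condition 'sells kegs' holds; inventory reconciliation 483 days ago vs limit 540 → met
3. condition 'sells for on-premises consumption' does not hold → requirement n/a → met
4. security system test 69 days ago vs limit 120 → met
5. liquor license absent → not met
6. condition 'offers delivery' does not hold → requirement n/a → met
7. age-verification audit 107 days ago vs limit 120 → met
8. age-verification signage present → met
9. excise tax filing 113 days ago vs limit 120 → met
10. excise tax bond $45,000 ≥ $20,000 → met
11. days of unreported inventory shrinkage 4 ≤ 11 → met
12. responsible-vendor training 345 days ago vs limit 365 → met
Not met: 2 of 12

2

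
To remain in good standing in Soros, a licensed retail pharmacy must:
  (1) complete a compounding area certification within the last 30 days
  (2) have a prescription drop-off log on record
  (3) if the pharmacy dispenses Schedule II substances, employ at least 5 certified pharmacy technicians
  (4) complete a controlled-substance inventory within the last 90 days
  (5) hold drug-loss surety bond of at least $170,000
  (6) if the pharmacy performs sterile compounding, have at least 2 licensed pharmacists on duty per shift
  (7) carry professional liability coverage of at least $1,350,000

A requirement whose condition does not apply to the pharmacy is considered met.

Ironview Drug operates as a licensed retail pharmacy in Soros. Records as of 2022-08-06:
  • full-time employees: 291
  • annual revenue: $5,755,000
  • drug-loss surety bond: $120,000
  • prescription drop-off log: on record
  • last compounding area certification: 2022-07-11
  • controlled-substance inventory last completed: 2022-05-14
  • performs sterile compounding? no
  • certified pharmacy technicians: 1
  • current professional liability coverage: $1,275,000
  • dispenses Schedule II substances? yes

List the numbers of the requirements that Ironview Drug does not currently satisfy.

3, 5, 7

1. compounding area certification 26 days ago vs limit 30 → met
2. prescription drop-off log present → met
3. condition 'dispenses Schedule II substances' holds; certified pharmacy technicians 1 < 5 → not met
4. controlled-substance inventory 84 days ago vs limit 90 → met
5. drug-loss surety bond $120,000 < $170,000 → not met
6. condition 'performs sterile compounding' does not hold → requirement n/a → met
7. professional liability coverage $1,275,000 < $1,350,000 → not met
Not met: 3, 5, 7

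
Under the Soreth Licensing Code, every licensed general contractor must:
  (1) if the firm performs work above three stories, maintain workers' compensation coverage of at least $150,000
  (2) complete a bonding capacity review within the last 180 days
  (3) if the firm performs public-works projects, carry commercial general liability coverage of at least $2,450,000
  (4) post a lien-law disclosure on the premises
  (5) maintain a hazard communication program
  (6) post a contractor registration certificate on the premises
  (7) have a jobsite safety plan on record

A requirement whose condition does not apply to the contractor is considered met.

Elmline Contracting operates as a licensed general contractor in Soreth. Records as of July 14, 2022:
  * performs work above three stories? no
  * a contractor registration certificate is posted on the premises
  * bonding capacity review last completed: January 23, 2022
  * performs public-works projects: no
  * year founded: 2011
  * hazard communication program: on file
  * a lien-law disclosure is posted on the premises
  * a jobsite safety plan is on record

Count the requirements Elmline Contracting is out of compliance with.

0

1. condition 'performs work above three stories' does not hold → requirement n/a → met
2. bonding capacity review 172 days ago vs limit 180 → met
3. condition 'performs public-works projects' does not hold → requirement n/a → met
4. lien-law disclosure present → met
5. hazard communication program present → met
6. contractor registration certificate present → met
7. jobsite safety plan present → met
Not met: 0 of 7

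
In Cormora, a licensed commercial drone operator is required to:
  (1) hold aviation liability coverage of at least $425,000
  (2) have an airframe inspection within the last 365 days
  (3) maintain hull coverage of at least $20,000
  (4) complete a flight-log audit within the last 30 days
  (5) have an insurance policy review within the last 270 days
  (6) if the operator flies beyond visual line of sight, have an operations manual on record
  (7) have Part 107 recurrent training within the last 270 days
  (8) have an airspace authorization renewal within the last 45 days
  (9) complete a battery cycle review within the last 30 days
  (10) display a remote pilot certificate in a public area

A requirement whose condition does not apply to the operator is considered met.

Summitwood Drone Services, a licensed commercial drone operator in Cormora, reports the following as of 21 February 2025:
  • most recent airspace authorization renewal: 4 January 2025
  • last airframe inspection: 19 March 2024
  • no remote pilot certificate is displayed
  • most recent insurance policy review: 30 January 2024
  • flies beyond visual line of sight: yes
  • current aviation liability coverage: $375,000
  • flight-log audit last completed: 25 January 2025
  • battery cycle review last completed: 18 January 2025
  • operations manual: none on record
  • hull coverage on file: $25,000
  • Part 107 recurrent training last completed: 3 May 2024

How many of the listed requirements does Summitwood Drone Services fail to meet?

1. aviation liability coverage $375,000 < $425,000 → not met
2. airframe inspection 339 days ago vs limit 365 → met
3. hull coverage $25,000 ≥ $20,000 → met
4. flight-log audit 27 days ago vs limit 30 → met
5. insurance policy review 388 days ago vs limit 270 → not met
6. condition 'flies beyond visual line of sight' holds; operations manual absent → not met
7. Part 107 recurrent training 294 days ago vs limit 270 → not met
8. airspace authorization renewal 48 days ago vs limit 45 → not met
9. battery cycle review 34 days ago vs limit 30 → not met
10. remote pilot certificate absent → not met
Not met: 7 of 10

7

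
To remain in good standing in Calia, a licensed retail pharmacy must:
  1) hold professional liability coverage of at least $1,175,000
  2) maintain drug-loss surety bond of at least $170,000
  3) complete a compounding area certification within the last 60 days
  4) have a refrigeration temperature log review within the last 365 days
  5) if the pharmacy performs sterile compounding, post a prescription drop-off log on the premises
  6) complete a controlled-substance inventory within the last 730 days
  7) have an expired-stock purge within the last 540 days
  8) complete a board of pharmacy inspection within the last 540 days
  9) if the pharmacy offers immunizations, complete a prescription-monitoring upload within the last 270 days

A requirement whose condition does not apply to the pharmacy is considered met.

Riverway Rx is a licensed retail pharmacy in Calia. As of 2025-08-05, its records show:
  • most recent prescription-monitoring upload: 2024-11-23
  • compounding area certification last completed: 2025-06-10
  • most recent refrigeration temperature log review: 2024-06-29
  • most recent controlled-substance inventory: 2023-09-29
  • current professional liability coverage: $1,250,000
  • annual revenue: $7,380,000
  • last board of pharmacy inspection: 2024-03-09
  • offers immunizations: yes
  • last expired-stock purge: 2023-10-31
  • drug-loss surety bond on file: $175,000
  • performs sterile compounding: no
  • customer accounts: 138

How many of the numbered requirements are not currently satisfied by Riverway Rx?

1. professional liability coverage $1,250,000 ≥ $1,175,000 → met
2. drug-loss surety bond $175,000 ≥ $170,000 → met
3. compounding area certification 56 days ago vs limit 60 → met
4. refrigeration temperature log review 402 days ago vs limit 365 → not met
5. condition 'performs sterile compounding' does not hold → requirement n/a → met
6. controlled-substance inventory 676 days ago vs limit 730 → met
7. expired-stock purge 644 days ago vs limit 540 → not met
8. board of pharmacy inspection 514 days ago vs limit 540 → met
9. condition 'offers immunizations' holds; prescription-monitoring upload 255 days ago vs limit 270 → met
Not met: 2 of 9

2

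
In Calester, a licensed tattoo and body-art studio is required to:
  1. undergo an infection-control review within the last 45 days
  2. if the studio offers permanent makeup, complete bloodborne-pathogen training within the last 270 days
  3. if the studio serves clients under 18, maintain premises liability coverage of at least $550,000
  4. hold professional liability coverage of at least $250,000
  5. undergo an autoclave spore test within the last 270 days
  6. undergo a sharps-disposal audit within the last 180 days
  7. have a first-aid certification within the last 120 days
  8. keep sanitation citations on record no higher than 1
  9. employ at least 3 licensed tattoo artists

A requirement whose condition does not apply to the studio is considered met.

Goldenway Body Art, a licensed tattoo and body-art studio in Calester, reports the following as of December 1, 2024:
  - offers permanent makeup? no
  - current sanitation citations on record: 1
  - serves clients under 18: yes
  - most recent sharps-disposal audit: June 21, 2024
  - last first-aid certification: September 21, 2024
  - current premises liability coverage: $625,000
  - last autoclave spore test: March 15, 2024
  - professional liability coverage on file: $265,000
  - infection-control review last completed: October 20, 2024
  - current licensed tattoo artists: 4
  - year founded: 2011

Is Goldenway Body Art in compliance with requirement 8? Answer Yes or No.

8. sanitation citations on record 1 ≤ 1 → met

Yes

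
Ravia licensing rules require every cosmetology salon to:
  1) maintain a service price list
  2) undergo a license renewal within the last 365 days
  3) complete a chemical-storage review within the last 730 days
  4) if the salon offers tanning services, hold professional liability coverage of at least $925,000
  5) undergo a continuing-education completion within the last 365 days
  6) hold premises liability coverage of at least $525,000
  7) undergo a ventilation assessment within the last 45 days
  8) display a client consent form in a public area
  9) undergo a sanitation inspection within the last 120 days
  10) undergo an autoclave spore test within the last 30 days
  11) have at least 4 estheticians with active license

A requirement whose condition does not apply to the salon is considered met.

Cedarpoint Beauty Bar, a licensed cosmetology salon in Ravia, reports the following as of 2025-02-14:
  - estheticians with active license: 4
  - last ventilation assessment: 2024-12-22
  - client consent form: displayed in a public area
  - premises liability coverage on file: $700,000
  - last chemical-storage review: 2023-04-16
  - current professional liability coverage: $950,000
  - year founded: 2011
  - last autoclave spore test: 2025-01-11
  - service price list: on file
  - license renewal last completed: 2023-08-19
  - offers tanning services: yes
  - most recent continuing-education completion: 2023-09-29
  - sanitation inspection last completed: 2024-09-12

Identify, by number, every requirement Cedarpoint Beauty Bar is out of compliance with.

2, 5, 7, 9, 10

1. service price list present → met
2. license renewal 545 days ago vs limit 365 → not met
3. chemical-storage review 670 days ago vs limit 730 → met
4. condition 'offers tanning services' holds; professional liability coverage $950,000 ≥ $925,000 → met
5. continuing-education completion 504 days ago vs limit 365 → not met
6. premises liability coverage $700,000 ≥ $525,000 → met
7. ventilation assessment 54 days ago vs limit 45 → not met
8. client consent form present → met
9. sanitation inspection 155 days ago vs limit 120 → not met
10. autoclave spore test 34 days ago vs limit 30 → not met
11. estheticians with active license 4 ≥ 4 → met
Not met: 2, 5, 7, 9, 10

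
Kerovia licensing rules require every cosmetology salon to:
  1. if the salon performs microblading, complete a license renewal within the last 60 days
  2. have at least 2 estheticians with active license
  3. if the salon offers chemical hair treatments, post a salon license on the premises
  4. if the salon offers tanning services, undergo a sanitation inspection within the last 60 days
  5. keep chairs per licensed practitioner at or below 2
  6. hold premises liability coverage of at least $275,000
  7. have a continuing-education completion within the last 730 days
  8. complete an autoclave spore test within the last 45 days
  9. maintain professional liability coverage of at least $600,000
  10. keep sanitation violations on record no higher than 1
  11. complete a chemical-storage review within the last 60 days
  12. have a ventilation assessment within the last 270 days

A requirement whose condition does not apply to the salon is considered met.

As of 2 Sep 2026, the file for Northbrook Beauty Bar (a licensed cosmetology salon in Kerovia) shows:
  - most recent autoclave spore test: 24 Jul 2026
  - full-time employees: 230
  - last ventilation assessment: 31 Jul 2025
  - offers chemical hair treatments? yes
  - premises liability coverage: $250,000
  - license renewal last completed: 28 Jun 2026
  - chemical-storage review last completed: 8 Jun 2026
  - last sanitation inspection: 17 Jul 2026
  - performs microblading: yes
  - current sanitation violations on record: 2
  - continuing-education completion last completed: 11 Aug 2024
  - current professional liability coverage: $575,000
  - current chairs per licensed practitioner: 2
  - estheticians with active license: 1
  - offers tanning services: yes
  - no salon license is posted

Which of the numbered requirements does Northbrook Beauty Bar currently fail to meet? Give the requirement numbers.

1. condition 'performs microblading' holds; license renewal 66 days ago vs limit 60 → not met
2. estheticians with active license 1 < 2 → not met
3. condition 'offers chemical hair treatments' holds; salon license absent → not met
4. condition 'offers tanning services' holds; sanitation inspection 47 days ago vs limit 60 → met
5. chairs per licensed practitioner 2 ≤ 2 → met
6. premises liability coverage $250,000 < $275,000 → not met
7. continuing-education completion 752 days ago vs limit 730 → not met
8. autoclave spore test 40 days ago vs limit 45 → met
9. professional liability coverage $575,000 < $600,000 → not met
10. sanitation violations on record 2 > 1 → not met
11. chemical-storage review 86 days ago vs limit 60 → not met
12. ventilation assessment 398 days ago vs limit 270 → not met
Not met: 1, 2, 3, 6, 7, 9, 10, 11, 12

1, 2, 3, 6, 7, 9, 10, 11, 12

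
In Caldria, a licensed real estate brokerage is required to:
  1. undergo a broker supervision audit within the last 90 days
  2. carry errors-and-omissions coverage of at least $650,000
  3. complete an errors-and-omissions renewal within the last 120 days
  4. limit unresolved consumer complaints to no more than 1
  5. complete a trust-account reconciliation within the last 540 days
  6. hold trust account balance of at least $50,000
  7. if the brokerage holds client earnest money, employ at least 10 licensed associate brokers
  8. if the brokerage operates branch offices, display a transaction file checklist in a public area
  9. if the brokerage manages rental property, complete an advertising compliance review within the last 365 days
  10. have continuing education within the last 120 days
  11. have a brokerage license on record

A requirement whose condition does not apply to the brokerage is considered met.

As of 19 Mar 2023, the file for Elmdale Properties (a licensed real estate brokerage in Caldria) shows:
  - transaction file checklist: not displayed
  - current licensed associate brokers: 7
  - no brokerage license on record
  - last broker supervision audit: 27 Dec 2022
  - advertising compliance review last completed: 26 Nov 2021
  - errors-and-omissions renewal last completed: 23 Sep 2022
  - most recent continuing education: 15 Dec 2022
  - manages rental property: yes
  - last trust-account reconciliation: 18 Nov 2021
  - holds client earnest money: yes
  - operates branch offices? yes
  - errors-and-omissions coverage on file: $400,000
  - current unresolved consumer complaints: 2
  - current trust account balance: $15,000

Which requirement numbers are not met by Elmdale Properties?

2, 3, 4, 6, 7, 8, 9, 11

1. broker supervision audit 82 days ago vs limit 90 → met
2. errors-and-omissions coverage $400,000 < $650,000 → not met
3. errors-and-omissions renewal 177 days ago vs limit 120 → not met
4. unresolved consumer complaints 2 > 1 → not met
5. trust-account reconciliation 486 days ago vs limit 540 → met
6. trust account balance $15,000 < $50,000 → not met
7. condition 'holds client earnest money' holds; licensed associate brokers 7 < 10 → not met
8. condition 'operates branch offices' holds; transaction file checklist absent → not met
9. condition 'manages rental property' holds; advertising compliance review 478 days ago vs limit 365 → not met
10. continuing education 94 days ago vs limit 120 → met
11. brokerage license absent → not met
Not met: 2, 3, 4, 6, 7, 8, 9, 11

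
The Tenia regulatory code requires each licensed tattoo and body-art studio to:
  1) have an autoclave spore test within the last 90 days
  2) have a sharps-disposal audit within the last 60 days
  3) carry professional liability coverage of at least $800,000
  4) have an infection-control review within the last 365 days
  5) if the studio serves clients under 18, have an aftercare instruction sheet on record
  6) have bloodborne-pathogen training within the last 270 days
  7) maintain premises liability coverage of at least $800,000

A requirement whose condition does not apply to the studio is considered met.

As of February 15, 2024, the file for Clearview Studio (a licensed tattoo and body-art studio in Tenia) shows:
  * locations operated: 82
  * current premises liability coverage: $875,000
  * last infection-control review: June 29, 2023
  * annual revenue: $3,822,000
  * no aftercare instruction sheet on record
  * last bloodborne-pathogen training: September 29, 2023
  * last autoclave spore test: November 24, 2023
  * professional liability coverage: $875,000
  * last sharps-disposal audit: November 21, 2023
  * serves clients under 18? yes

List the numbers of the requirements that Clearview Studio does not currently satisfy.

2, 5

1. autoclave spore test 83 days ago vs limit 90 → met
2. sharps-disposal audit 86 days ago vs limit 60 → not met
3. professional liability coverage $875,000 ≥ $800,000 → met
4. infection-control review 231 days ago vs limit 365 → met
5. condition 'serves clients under 18' holds; aftercare instruction sheet absent → not met
6. bloodborne-pathogen training 139 days ago vs limit 270 → met
7. premises liability coverage $875,000 ≥ $800,000 → met
Not met: 2, 5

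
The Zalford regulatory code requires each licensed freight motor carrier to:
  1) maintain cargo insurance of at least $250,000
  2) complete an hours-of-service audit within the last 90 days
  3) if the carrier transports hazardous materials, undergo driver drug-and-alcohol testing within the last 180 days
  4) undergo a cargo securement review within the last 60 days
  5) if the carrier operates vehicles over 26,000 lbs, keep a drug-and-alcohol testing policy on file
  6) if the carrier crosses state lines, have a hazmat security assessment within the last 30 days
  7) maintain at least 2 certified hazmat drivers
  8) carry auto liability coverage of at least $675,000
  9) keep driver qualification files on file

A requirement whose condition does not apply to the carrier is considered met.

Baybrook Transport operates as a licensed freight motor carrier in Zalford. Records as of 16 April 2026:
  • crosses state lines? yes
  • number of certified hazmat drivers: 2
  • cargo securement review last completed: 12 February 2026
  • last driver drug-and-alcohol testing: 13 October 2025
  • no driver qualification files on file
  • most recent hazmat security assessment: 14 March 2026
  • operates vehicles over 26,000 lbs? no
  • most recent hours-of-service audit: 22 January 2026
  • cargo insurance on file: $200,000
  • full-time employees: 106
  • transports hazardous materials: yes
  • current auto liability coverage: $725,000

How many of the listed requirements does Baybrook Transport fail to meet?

5

1. cargo insurance $200,000 < $250,000 → not met
2. hours-of-service audit 84 days ago vs limit 90 → met
3. condition 'transports hazardous materials' holds; driver drug-and-alcohol testing 185 days ago vs limit 180 → not met
4. cargo securement review 63 days ago vs limit 60 → not met
5. condition 'operates vehicles over 26,000 lbs' does not hold → requirement n/a → met
6. condition 'crosses state lines' holds; hazmat security assessment 33 days ago vs limit 30 → not met
7. certified hazmat drivers 2 ≥ 2 → met
8. auto liability coverage $725,000 ≥ $675,000 → met
9. driver qualification files absent → not met
Not met: 5 of 9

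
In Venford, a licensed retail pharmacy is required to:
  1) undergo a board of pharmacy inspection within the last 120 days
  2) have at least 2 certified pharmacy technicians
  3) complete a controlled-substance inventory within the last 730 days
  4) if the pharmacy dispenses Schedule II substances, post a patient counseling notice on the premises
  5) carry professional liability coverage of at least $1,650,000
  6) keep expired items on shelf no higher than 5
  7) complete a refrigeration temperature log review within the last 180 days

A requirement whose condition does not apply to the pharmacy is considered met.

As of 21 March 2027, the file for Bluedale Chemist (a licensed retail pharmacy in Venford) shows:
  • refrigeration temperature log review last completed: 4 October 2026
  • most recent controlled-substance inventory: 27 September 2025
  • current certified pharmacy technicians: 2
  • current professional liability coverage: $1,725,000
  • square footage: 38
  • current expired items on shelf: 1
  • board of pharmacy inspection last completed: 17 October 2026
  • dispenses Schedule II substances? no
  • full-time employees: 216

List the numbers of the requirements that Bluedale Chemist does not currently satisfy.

1. board of pharmacy inspection 155 days ago vs limit 120 → not met
2. certified pharmacy technicians 2 ≥ 2 → met
3. controlled-substance inventory 540 days ago vs limit 730 → met
4. condition 'dispenses Schedule II substances' does not hold → requirement n/a → met
5. professional liability coverage $1,725,000 ≥ $1,650,000 → met
6. expired items on shelf 1 ≤ 5 → met
7. refrigeration temperature log review 168 days ago vs limit 180 → met
Not met: 1

1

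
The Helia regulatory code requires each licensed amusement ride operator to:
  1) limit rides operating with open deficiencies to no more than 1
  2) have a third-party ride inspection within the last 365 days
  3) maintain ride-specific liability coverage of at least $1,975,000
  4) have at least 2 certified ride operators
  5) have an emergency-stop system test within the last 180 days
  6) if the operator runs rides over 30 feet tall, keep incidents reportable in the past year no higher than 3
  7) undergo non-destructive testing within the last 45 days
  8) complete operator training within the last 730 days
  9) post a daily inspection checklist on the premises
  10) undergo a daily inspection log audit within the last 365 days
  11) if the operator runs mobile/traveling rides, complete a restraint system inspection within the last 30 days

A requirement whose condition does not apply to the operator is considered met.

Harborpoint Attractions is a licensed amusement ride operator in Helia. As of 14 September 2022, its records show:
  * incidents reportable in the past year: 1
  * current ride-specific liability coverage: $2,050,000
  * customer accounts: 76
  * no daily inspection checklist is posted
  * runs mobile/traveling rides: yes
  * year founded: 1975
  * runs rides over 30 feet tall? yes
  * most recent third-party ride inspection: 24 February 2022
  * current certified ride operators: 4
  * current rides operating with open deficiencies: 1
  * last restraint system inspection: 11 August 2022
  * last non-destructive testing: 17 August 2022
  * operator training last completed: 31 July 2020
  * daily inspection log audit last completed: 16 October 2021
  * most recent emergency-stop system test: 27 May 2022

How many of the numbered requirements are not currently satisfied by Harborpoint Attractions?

3

1. rides operating with open deficiencies 1 ≤ 1 → met
2. third-party ride inspection 202 days ago vs limit 365 → met
3. ride-specific liability coverage $2,050,000 ≥ $1,975,000 → met
4. certified ride operators 4 ≥ 2 → met
5. emergency-stop system test 110 days ago vs limit 180 → met
6. condition 'runs rides over 30 feet tall' holds; incidents reportable in the past year 1 ≤ 3 → met
7. non-destructive testing 28 days ago vs limit 45 → met
8. operator training 775 days ago vs limit 730 → not met
9. daily inspection checklist absent → not met
10. daily inspection log audit 333 days ago vs limit 365 → met
11. condition 'runs mobile/traveling rides' holds; restraint system inspection 34 days ago vs limit 30 → not met
Not met: 3 of 11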